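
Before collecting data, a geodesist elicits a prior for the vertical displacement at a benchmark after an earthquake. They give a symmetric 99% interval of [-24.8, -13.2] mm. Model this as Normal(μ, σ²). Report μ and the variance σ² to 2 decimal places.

A symmetric 99% interval runs μ ± z·σ with z = 2.576.
Half-width = 5.8, so σ = 5.8/2.576 = 2.252 and σ² = 5.07.
μ is the interval midpoint, -19.00.

μ = -19.00, σ² = 5.07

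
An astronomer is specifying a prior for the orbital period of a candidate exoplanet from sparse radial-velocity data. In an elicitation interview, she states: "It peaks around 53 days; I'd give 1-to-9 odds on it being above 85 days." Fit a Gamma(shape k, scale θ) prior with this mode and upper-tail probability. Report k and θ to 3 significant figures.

k ≈ 9.42, θ ≈ 6.29

Gamma(k,θ) with k>1 has mode (k−1)θ, so θ = 53/(k−1).
Need P(X < 85) = 0.9 with θ tied to k this way. Start at k = 2, θ = 53: P(X<85) ≈ 0.476.
Too low — raise k to concentrate. Iterating converges to k ≈ 9.42.
Then θ = 53/(9.42−1) ≈ 6.29.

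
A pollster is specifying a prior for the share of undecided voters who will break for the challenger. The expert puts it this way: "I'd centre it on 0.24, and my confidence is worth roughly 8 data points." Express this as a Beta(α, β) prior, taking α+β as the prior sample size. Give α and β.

α = 1.92, β = 6.08

Under the effective-sample-size interpretation, Beta(α, β) has prior mean α/(α+β) and prior sample size α+β.
So α+β = 8 and α/(α+β) = 0.24, giving α = 0.24·8 = 1.92 and β = 8 − 1.92 = 6.08.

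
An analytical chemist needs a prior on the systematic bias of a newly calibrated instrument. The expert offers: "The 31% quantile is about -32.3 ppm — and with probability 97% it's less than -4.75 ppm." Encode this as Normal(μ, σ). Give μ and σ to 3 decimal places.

μ = -26.552, σ = 11.592

The p-quantile of Normal(μ,σ) is μ + z_p·σ, with z_{0.31} = -0.4959 and z_{0.97} = 1.881.
Eliminate σ: μ = (z₂·x₁ − z₁·x₂)/(z₂ − z₁) = (1.881·-32.3 − (-0.4959)·-4.75)/2.377 = -26.552.
Then σ = (x₂ − x₁)/(z₂ − z₁) = (-4.75 − -32.3)/2.377 = 11.592.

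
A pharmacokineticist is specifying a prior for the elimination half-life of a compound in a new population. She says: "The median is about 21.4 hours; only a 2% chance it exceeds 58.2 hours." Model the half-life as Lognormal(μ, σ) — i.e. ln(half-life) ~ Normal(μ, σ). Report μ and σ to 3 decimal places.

If T ~ Lognormal(μ,σ) then ln T ~ Normal(μ,σ), so the p-quantile of ln T is μ + z_p·σ.
ln(21.4) = 3.063 and ln(58.2) = 4.064; z_{0.5} = 0, z_{0.98} = 2.054.
σ = (4.064 − 3.063)/(2.054 − (0)) = 0.487.
μ = 3.063 − (0)·0.487 = 3.063.

μ ≈ 3.063, σ ≈ 0.487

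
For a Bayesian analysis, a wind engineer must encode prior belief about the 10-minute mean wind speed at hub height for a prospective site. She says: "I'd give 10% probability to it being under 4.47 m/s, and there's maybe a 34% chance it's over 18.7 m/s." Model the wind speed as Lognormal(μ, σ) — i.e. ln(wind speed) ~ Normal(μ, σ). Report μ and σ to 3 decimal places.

If T ~ Lognormal(μ,σ) then ln T ~ Normal(μ,σ), so the p-quantile of ln T is μ + z_p·σ.
ln(4.47) = 1.497 and ln(18.7) = 2.929; z_{0.1} = -1.282, z_{0.66} = 0.4125.
σ = (2.929 − 1.497)/(0.4125 − (-1.282)) = 0.845.
μ = 1.497 − (-1.282)·0.845 = 2.580.

μ ≈ 2.580, σ ≈ 0.845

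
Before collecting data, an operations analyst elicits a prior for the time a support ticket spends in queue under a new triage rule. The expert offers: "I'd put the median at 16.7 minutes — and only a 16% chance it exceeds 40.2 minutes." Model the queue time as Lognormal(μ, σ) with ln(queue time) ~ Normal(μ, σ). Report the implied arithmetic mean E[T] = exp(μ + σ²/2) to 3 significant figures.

E[T] ≈ 24.7 minutes

If T ~ Lognormal(μ,σ) then ln T ~ Normal(μ,σ), so the p-quantile of ln T is μ + z_p·σ.
ln(16.7) = 2.815 and ln(40.2) = 3.694; z_{0.5} = 0, z_{0.84} = 0.9945.
σ = (3.694 − 2.815)/(0.9945 − (0)) = 0.883.
μ = 2.815 − (0)·0.883 = 2.815.
E[T] = exp(μ + σ²/2) = exp(2.815 + 0.3902) = 24.7 minutes.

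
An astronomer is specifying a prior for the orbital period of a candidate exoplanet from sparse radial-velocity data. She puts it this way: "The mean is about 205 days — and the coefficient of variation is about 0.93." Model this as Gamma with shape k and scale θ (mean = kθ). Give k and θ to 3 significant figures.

k ≈ 1.16, θ ≈ 177

For Gamma(k, scale θ): mean = kθ, variance = kθ², so CV = 1/√k.
CV = 0.93, hence k = 1/CV² = 1.16.
Then θ = mean/k = 205/1.16 = 177.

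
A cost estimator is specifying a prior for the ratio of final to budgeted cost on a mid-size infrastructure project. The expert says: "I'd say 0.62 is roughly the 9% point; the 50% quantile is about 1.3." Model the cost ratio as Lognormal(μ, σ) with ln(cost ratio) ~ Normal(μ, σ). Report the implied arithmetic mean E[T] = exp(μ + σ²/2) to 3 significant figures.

E[T] ≈ 1.51

If T ~ Lognormal(μ,σ) then ln T ~ Normal(μ,σ), so the p-quantile of ln T is μ + z_p·σ.
ln(0.62) = -0.478 and ln(1.3) = 0.2624; z_{0.09} = -1.341, z_{0.5} = 0.
σ = (0.2624 − -0.478)/(0 − (-1.341)) = 0.552.
μ = -0.478 − (-1.341)·0.552 = 0.262.
E[T] = exp(μ + σ²/2) = exp(0.262 + 0.1525) = 1.51.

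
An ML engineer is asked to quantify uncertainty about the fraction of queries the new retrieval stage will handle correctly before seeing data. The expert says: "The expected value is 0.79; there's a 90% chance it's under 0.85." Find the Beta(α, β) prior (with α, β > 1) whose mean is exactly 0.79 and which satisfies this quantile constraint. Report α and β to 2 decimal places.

With mean 0.79 fixed, write α = 0.79s, β = 0.21s where s = α+β.
Need P(θ < 0.85) = 0.9 under Beta(0.79s, 0.21s). Normal approximation: (q−m)/√(m(1−m)/s) ≈ z_{0.9} = 1.28, so s ≈ 0.79·0.21·(1.28)²/(0.85−0.79)² = 75.7.
At s = 75.7: P(θ<0.85) ≈ 0.909. Adjusting to match 0.9 gives s ≈ 70.40.
So α = 0.79·70.40 ≈ 55.62, β = 0.21·70.40 ≈ 14.78.

α ≈ 55.62, β ≈ 14.78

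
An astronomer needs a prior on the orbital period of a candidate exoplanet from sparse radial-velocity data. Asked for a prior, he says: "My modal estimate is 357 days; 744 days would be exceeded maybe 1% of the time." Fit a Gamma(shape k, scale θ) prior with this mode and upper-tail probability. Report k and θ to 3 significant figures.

Gamma(k,θ) with k>1 has mode (k−1)θ, so θ = 357/(k−1).
Need P(X < 744) = 0.99 with θ tied to k this way. Start at k = 2, θ = 357: P(X<744) ≈ 0.616.
Too low — raise k to concentrate. Iterating converges to k ≈ 10.
Then θ = 357/(10−1) ≈ 39.5.

k ≈ 10, θ ≈ 39.5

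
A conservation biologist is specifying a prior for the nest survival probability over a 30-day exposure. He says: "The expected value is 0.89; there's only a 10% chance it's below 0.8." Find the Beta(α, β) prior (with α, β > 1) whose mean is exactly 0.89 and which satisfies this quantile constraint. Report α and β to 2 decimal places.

α ≈ 19.26, β ≈ 2.38

With mean 0.89 fixed, write α = 0.89s, β = 0.11s where s = α+β.
Need P(θ < 0.8) = 0.1 under Beta(0.89s, 0.11s). Normal approximation: (q−m)/√(m(1−m)/s) ≈ z_{0.1} = -1.28, so s ≈ 0.89·0.11·(-1.28)²/(0.8−0.89)² = 19.9.
At s = 19.9: P(θ<0.8) ≈ 0.107. Adjusting to match 0.1 gives s ≈ 21.64.
So α = 0.89·21.64 ≈ 19.26, β = 0.11·21.64 ≈ 2.38.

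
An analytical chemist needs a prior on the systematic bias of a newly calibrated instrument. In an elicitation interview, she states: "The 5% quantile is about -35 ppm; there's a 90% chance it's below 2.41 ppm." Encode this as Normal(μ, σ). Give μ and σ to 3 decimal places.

μ = -13.973, σ = 12.784

For Normal(μ,σ), the p-quantile is μ + z_p·σ. Here z_{0.05} = -1.645, z_{0.9} = 1.282.
So -35 = μ − 1.645σ and 2.41 = μ + 1.282σ.
Subtracting: σ = (2.41 − -35)/(1.282 − (-1.645)) = 12.784.
Then μ = -35 − (-1.645)·12.784 = -13.973.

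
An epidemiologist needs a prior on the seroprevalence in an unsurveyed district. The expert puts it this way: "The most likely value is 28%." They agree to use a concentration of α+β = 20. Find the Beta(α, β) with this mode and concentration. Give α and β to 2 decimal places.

α = 6.04, β = 13.96

For α,β > 1 the Beta mode is (α−1)/(α+β−2). With α+β = 20, the mode is (α−1)/18.
Set (α−1)/18 = 0.28 → α = 1 + 0.28·18 = 6.04.
β = 20 − α = 13.96.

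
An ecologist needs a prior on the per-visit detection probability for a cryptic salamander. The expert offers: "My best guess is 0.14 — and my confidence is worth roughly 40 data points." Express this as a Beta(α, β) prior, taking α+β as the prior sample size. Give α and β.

Under the effective-sample-size interpretation, Beta(α, β) has prior mean α/(α+β) and prior sample size α+β.
So α+β = 40 and α/(α+β) = 0.14, giving α = 0.14·40 = 5.6 and β = 40 − 5.6 = 34.4.

α = 5.6, β = 34.4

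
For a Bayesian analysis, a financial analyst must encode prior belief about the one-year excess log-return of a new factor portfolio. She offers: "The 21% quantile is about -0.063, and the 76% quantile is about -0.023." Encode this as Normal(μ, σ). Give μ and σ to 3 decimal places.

The p-quantile of Normal(μ,σ) is μ + z_p·σ, with z_{0.21} = -0.8064 and z_{0.76} = 0.7063.
Eliminate σ: μ = (z₂·x₁ − z₁·x₂)/(z₂ − z₁) = (0.7063·-0.063 − (-0.8064)·-0.023)/1.513 = -0.042.
Then σ = (x₂ − x₁)/(z₂ − z₁) = (-0.023 − -0.063)/1.513 = 0.026.

μ = -0.042, σ = 0.026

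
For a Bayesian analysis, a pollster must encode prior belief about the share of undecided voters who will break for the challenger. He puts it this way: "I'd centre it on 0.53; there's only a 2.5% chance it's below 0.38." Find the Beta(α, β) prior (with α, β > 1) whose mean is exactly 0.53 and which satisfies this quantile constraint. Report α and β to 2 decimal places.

α ≈ 22.18, β ≈ 19.67

With mean 0.53 fixed, write α = 0.53s, β = 0.47s where s = α+β.
Need P(θ < 0.38) = 0.025 under Beta(0.53s, 0.47s). Normal approximation: (q−m)/√(m(1−m)/s) ≈ z_{0.025} = -1.96, so s ≈ 0.53·0.47·(-1.96)²/(0.38−0.53)² = 42.5.
At s = 42.5: P(θ<0.38) ≈ 0.024. Adjusting to match 0.025 gives s ≈ 41.85.
So α = 0.53·41.85 ≈ 22.18, β = 0.47·41.85 ≈ 19.67.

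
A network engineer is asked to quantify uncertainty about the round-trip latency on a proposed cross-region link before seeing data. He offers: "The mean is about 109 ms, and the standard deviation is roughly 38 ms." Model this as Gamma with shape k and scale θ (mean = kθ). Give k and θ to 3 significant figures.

k ≈ 8.23, θ ≈ 13.2

For Gamma(k, scale θ): mean = kθ, variance = kθ², so CV = 1/√k.
CV = SD/mean = 38/109 = 0.3486, hence k = 1/CV² = 8.23.
Then θ = mean/k = 109/8.23 = 13.2.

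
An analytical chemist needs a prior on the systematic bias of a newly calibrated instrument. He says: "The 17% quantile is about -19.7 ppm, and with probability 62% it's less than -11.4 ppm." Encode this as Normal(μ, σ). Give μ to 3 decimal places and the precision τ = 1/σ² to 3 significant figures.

The p-quantile of Normal(μ,σ) is μ + z_p·σ, with z_{0.17} = -0.9542 and z_{0.62} = 0.3055.
Eliminate σ: μ = (z₂·x₁ − z₁·x₂)/(z₂ − z₁) = (0.3055·-19.7 − (-0.9542)·-11.4)/1.26 = -13.413.
Then σ = (x₂ − x₁)/(z₂ − z₁) = (-11.4 − -19.7)/1.26 = 6.589.
Precision τ = 1/σ² = 1/6.589² = 0.023.

μ = -13.413, τ = 0.023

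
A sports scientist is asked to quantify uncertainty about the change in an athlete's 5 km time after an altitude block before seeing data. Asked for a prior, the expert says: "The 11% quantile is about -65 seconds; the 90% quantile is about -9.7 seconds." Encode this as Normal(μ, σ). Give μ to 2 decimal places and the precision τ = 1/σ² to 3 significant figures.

μ = -37.96, τ = 0.00206

For Normal(μ,σ), the p-quantile is μ + z_p·σ. Here z_{0.11} = -1.227, z_{0.9} = 1.282.
So -65 = μ − 1.227σ and -9.7 = μ + 1.282σ.
Subtracting: σ = (-9.7 − -65)/(1.282 − (-1.227)) = 22.05.
Then μ = -65 − (-1.227)·22.05 = -37.96.
Precision τ = 1/σ² = 1/22.05² = 0.00206.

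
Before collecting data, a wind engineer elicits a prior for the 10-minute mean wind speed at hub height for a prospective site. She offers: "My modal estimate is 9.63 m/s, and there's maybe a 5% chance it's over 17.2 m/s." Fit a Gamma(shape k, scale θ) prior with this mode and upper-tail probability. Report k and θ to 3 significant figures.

k ≈ 9.29, θ ≈ 1.16

Gamma(k,θ) with k>1 has mode (k−1)θ, so θ = 9.63/(k−1).
Need P(X < 17.2) = 0.95 with θ tied to k this way. Start at k = 2, θ = 9.63: P(X<17.2) ≈ 0.533.
Too low — raise k to concentrate. Iterating converges to k ≈ 9.29.
Then θ = 9.63/(9.29−1) ≈ 1.16.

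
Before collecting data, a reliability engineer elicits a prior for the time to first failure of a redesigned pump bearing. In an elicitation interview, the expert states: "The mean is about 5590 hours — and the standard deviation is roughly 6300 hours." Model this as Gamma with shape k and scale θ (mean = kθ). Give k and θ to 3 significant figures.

For Gamma(k, scale θ): mean = kθ, variance = kθ², so CV = 1/√k.
CV = SD/mean = 6300/5590 = 1.127, hence k = 1/CV² = 0.787.
Then θ = mean/k = 5590/0.787 = 7100.

k ≈ 0.787, θ ≈ 7100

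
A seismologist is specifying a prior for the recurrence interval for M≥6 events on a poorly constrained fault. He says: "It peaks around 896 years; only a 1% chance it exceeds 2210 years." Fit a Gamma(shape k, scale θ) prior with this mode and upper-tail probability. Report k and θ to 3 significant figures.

k ≈ 6.78, θ ≈ 155

Gamma(k,θ) with k>1 has mode (k−1)θ, so θ = 896/(k−1).
Need P(X < 2210) = 0.99 with θ tied to k this way. Start at k = 2, θ = 896: P(X<2210) ≈ 0.706.
Too low — raise k to concentrate. Iterating converges to k ≈ 6.78.
Then θ = 896/(6.78−1) ≈ 155.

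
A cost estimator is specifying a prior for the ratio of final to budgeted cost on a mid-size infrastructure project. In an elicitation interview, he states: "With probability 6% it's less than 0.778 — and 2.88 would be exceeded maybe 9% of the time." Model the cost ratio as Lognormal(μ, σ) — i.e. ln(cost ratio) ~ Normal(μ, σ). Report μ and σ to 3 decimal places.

If T ~ Lognormal(μ,σ) then ln T ~ Normal(μ,σ), so the p-quantile of ln T is μ + z_p·σ.
ln(0.778) = -0.251 and ln(2.88) = 1.058; z_{0.06} = -1.555, z_{0.91} = 1.341.
σ = (1.058 − -0.251)/(1.341 − (-1.555)) = 0.452.
μ = -0.251 − (-1.555)·0.452 = 0.452.

μ ≈ 0.452, σ ≈ 0.452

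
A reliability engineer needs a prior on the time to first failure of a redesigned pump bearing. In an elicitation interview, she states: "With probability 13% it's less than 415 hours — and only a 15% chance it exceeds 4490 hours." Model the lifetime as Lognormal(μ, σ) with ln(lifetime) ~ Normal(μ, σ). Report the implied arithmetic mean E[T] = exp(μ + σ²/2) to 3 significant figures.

If T ~ Lognormal(μ,σ) then ln T ~ Normal(μ,σ), so the p-quantile of ln T is μ + z_p·σ.
ln(415) = 6.028 and ln(4490) = 8.41; z_{0.13} = -1.126, z_{0.85} = 1.036.
σ = (8.41 − 6.028)/(1.036 − (-1.126)) = 1.101.
μ = 6.028 − (-1.126)·1.101 = 7.268.
E[T] = exp(μ + σ²/2) = exp(7.268 + 0.6061) = 2630 hours.

E[T] ≈ 2630 hours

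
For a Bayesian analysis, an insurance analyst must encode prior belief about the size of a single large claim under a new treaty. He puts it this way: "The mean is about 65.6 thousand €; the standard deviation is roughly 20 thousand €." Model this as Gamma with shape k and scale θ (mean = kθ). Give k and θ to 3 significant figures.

k ≈ 10.8, θ ≈ 6.1

For Gamma(k, scale θ): mean = kθ, variance = kθ², so CV = 1/√k.
CV = SD/mean = 20/65.6 = 0.3049, hence k = 1/CV² = 10.8.
Then θ = mean/k = 65.6/10.8 = 6.1.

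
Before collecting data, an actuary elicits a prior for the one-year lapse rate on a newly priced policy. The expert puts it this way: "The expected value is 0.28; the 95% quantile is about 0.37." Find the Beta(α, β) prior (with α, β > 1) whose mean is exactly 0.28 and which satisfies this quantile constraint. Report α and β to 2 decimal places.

With mean 0.28 fixed, write α = 0.28s, β = 0.72s where s = α+β.
Need P(θ < 0.37) = 0.95 under Beta(0.28s, 0.72s). Normal approximation: (q−m)/√(m(1−m)/s) ≈ z_{0.95} = 1.64, so s ≈ 0.28·0.72·(1.64)²/(0.37−0.28)² = 67.3.
At s = 67.3: P(θ<0.37) ≈ 0.945. Adjusting to match 0.95 gives s ≈ 71.81.
So α = 0.28·71.81 ≈ 20.11, β = 0.72·71.81 ≈ 51.71.

α ≈ 20.11, β ≈ 51.71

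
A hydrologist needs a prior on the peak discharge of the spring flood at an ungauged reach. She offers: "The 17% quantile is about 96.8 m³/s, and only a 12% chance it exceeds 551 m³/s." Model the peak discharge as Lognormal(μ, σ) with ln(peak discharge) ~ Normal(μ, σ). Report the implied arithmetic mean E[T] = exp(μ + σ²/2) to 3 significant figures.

E[T] ≈ 295 m³/s

If T ~ Lognormal(μ,σ) then ln T ~ Normal(μ,σ), so the p-quantile of ln T is μ + z_p·σ.
ln(96.8) = 4.573 and ln(551) = 6.312; z_{0.17} = -0.9542, z_{0.88} = 1.175.
σ = (6.312 − 4.573)/(1.175 − (-0.9542)) = 0.817.
μ = 4.573 − (-0.9542)·0.817 = 5.352.
E[T] = exp(μ + σ²/2) = exp(5.352 + 0.3336) = 295 m³/s.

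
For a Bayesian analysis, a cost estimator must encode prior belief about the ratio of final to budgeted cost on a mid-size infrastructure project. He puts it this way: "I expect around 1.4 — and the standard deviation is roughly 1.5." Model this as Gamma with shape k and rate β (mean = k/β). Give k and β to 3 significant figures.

For Gamma(k, rate β): mean = k/β, variance = k/β², so CV = 1/√k.
CV = SD/mean = 1.5/1.4 = 1.071, hence k = 1/CV² = 0.871.
Then β = k/mean = 0.871/1.4 = 0.622.

k ≈ 0.871, β ≈ 0.622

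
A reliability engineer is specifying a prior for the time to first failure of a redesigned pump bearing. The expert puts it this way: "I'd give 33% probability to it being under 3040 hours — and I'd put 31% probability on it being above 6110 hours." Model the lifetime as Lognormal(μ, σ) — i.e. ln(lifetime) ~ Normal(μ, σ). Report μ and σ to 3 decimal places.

μ ≈ 8.348, σ ≈ 0.746

If T ~ Lognormal(μ,σ) then ln T ~ Normal(μ,σ), so the p-quantile of ln T is μ + z_p·σ.
ln(3040) = 8.02 and ln(6110) = 8.718; z_{0.33} = -0.4399, z_{0.69} = 0.4959.
σ = (8.718 − 8.02)/(0.4959 − (-0.4399)) = 0.746.
μ = 8.02 − (-0.4399)·0.746 = 8.348.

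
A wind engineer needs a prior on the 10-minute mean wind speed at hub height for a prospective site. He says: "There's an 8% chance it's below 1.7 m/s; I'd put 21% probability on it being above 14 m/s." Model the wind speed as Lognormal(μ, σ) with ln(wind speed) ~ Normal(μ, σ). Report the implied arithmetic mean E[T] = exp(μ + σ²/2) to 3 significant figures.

If T ~ Lognormal(μ,σ) then ln T ~ Normal(μ,σ), so the p-quantile of ln T is μ + z_p·σ.
ln(1.7) = 0.5306 and ln(14) = 2.639; z_{0.08} = -1.405, z_{0.79} = 0.8064.
σ = (2.639 − 0.5306)/(0.8064 − (-1.405)) = 0.953.
μ = 0.5306 − (-1.405)·0.953 = 1.870.
E[T] = exp(μ + σ²/2) = exp(1.870 + 0.4545) = 10.2 m/s.

E[T] ≈ 10.2 m/s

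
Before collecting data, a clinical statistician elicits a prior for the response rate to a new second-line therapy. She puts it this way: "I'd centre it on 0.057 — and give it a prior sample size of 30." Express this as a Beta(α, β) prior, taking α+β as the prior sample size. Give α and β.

α = 1.71, β = 28.29

Under the effective-sample-size interpretation, Beta(α, β) has prior mean α/(α+β) and prior sample size α+β.
So α+β = 30 and α/(α+β) = 0.057, giving α = 0.057·30 = 1.71 and β = 30 − 1.71 = 28.29.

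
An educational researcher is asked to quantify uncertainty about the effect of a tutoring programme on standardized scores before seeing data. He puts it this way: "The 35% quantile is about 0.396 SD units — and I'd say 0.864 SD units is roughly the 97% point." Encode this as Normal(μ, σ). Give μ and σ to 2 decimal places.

The p-quantile of Normal(μ,σ) is μ + z_p·σ, with z_{0.35} = -0.3853 and z_{0.97} = 1.881.
Eliminate σ: μ = (z₂·x₁ − z₁·x₂)/(z₂ − z₁) = (1.881·0.396 − (-0.3853)·0.864)/2.266 = 0.48.
Then σ = (x₂ − x₁)/(z₂ − z₁) = (0.864 − 0.396)/2.266 = 0.21.

μ = 0.48, σ = 0.21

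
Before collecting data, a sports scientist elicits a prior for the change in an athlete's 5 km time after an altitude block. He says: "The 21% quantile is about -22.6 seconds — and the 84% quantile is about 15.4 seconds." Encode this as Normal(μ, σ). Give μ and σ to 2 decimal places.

μ = -5.58, σ = 21.10

For Normal(μ,σ), the p-quantile is μ + z_p·σ. Here z_{0.21} = -0.8064, z_{0.84} = 0.9945.
So -22.6 = μ − 0.8064σ and 15.4 = μ + 0.9945σ.
Subtracting: σ = (15.4 − -22.6)/(0.9945 − (-0.8064)) = 21.10.
Then μ = -22.6 − (-0.8064)·21.10 = -5.58.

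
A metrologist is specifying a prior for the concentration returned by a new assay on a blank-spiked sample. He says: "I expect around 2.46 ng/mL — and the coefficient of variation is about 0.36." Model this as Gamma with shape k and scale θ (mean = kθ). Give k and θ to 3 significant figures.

k ≈ 7.72, θ ≈ 0.319

For Gamma(k, scale θ): mean = kθ, variance = kθ², so CV = 1/√k.
CV = 0.36, hence k = 1/CV² = 7.72.
Then θ = mean/k = 2.46/7.72 = 0.319.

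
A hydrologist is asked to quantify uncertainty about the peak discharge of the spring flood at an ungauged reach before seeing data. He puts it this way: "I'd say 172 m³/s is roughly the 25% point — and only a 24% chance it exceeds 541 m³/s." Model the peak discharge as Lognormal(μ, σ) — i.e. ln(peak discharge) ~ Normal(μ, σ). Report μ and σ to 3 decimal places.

μ ≈ 5.707, σ ≈ 0.830

If T ~ Lognormal(μ,σ) then ln T ~ Normal(μ,σ), so the p-quantile of ln T is μ + z_p·σ.
ln(172) = 5.147 and ln(541) = 6.293; z_{0.25} = -0.6745, z_{0.76} = 0.7063.
σ = (6.293 − 5.147)/(0.7063 − (-0.6745)) = 0.830.
μ = 5.147 − (-0.6745)·0.830 = 5.707.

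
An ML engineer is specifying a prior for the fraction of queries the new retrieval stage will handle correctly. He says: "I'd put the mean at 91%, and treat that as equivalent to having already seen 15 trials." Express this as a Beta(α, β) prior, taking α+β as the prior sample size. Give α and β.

Under the effective-sample-size interpretation, Beta(α, β) has prior mean α/(α+β) and prior sample size α+β.
So α+β = 15 and α/(α+β) = 0.91, giving α = 0.91·15 = 13.65 and β = 15 − 13.65 = 1.35.

α = 13.65, β = 1.35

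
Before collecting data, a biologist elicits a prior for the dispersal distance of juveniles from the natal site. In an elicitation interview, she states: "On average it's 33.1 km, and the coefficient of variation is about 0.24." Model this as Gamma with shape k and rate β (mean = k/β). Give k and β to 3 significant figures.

For Gamma(k, rate β): mean = k/β, variance = k/β², so CV = 1/√k.
CV = 0.24, hence k = 1/CV² = 17.4.
Then β = k/mean = 17.4/33.1 = 0.525.

k ≈ 17.4, β ≈ 0.525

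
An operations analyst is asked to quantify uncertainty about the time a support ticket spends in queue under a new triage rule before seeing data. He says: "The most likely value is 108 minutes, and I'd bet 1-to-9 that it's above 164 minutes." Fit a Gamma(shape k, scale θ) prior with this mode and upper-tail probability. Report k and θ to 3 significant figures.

k ≈ 11.7, θ ≈ 10.1

Gamma(k,θ) with k>1 has mode (k−1)θ, so θ = 108/(k−1).
Need P(X < 164) = 0.9 with θ tied to k this way. Start at k = 2, θ = 108: P(X<164) ≈ 0.448.
Too low — raise k to concentrate. Iterating converges to k ≈ 11.7.
Then θ = 108/(11.7−1) ≈ 10.1.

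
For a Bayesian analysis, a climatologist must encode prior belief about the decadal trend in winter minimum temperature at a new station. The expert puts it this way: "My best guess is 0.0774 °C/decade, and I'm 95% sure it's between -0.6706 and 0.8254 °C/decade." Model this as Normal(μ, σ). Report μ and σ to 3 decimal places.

μ = 0.077, σ = 0.382

A symmetric 95% interval runs μ ± z·σ with z = 1.96.
Half-width = 0.748, so σ = 0.748/1.96 = 0.382.
μ is the stated best guess, 0.077.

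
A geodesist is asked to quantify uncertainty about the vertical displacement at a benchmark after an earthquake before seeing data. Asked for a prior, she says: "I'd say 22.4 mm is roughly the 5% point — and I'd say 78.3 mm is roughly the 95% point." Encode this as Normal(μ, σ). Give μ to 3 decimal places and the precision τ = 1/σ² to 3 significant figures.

The p-quantile of Normal(μ,σ) is μ + z_p·σ, with z_{0.05} = -1.645 and z_{0.95} = 1.645.
Eliminate σ: μ = (z₂·x₁ − z₁·x₂)/(z₂ − z₁) = (1.645·22.4 − (-1.645)·78.3)/3.29 = 50.350.
Then σ = (x₂ − x₁)/(z₂ − z₁) = (78.3 − 22.4)/3.29 = 16.992.
Precision τ = 1/σ² = 1/16.99² = 0.00346.

μ = 50.350, τ = 0.00346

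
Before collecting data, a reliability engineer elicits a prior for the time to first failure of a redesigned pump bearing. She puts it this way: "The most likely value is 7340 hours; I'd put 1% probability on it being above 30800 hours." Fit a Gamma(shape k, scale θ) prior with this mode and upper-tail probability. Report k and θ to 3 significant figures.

Gamma(k,θ) with k>1 has mode (k−1)θ, so θ = 7340/(k−1).
Need P(X < 30800) = 0.99 with θ tied to k this way. Start at k = 2, θ = 7340: P(X<30800) ≈ 0.922.
Too low — raise k to concentrate. Iterating converges to k ≈ 3.01.
Then θ = 7340/(3.01−1) ≈ 3660.

k ≈ 3.01, θ ≈ 3660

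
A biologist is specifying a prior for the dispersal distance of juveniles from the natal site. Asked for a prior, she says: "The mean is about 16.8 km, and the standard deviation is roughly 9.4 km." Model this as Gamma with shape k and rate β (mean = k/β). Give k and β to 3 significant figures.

k ≈ 3.19, β ≈ 0.19

For Gamma(k, rate β): mean = k/β, variance = k/β², so CV = 1/√k.
CV = SD/mean = 9.4/16.8 = 0.5595, hence k = 1/CV² = 3.19.
Then β = k/mean = 3.19/16.8 = 0.19.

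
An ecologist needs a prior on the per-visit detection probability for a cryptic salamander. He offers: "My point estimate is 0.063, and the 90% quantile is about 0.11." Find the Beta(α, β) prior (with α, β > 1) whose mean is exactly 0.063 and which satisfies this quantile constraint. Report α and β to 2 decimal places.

α ≈ 3.02, β ≈ 44.92

With mean 0.063 fixed, write α = 0.063s, β = 0.937s where s = α+β.
Need P(θ < 0.11) = 0.9 under Beta(0.063s, 0.937s). Normal approximation: (q−m)/√(m(1−m)/s) ≈ z_{0.9} = 1.28, so s ≈ 0.063·0.937·(1.28)²/(0.11−0.063)² = 43.9.
At s = 43.9: P(θ<0.11) ≈ 0.893. Adjusting to match 0.9 gives s ≈ 47.94.
So α = 0.063·47.94 ≈ 3.02, β = 0.937·47.94 ≈ 44.92.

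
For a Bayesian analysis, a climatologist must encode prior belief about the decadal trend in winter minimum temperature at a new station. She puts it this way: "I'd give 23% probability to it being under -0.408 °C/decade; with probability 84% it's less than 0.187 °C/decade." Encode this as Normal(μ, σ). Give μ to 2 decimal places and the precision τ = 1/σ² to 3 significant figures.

μ = -0.15, τ = 8.49

For Normal(μ,σ), the p-quantile is μ + z_p·σ. Here z_{0.23} = -0.7388, z_{0.84} = 0.9945.
So -0.408 = μ − 0.7388σ and 0.187 = μ + 0.9945σ.
Subtracting: σ = (0.187 − -0.408)/(0.9945 − (-0.7388)) = 0.34.
Then μ = -0.408 − (-0.7388)·0.34 = -0.15.
Precision τ = 1/σ² = 1/0.3433² = 8.49.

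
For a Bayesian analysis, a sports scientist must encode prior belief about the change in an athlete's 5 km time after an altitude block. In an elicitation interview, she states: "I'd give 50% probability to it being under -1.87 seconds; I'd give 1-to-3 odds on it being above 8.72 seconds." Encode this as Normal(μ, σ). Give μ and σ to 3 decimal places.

For Normal(μ,σ), the p-quantile is μ + z_p·σ. Here z_{0.5} = 0, z_{0.75} = 0.6745.
So -1.87 = μ + 0σ and 8.72 = μ + 0.6745σ.
Subtracting: σ = (8.72 − -1.87)/(0.6745 − (0)) = 15.701.
Then μ = -1.87 − (0)·15.701 = -1.870.

μ = -1.870, σ = 15.701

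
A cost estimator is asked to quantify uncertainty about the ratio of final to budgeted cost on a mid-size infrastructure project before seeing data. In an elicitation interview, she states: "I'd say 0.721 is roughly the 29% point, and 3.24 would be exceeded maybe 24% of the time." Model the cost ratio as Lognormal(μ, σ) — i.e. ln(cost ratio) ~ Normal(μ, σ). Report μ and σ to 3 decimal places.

μ ≈ 0.333, σ ≈ 1.193

If T ~ Lognormal(μ,σ) then ln T ~ Normal(μ,σ), so the p-quantile of ln T is μ + z_p·σ.
ln(0.721) = -0.3271 and ln(3.24) = 1.176; z_{0.29} = -0.5534, z_{0.76} = 0.7063.
σ = (1.176 − -0.3271)/(0.7063 − (-0.5534)) = 1.193.
μ = -0.3271 − (-0.5534)·1.193 = 0.333.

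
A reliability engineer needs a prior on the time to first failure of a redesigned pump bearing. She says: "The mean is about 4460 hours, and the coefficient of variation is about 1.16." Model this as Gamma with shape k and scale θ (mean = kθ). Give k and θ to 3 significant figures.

For Gamma(k, scale θ): mean = kθ, variance = kθ², so CV = 1/√k.
CV = 1.16, hence k = 1/CV² = 0.743.
Then θ = mean/k = 4460/0.743 = 6000.

k ≈ 0.743, θ ≈ 6000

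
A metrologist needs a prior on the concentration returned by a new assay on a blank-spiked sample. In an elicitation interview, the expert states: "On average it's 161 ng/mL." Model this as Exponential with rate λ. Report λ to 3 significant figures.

λ ≈ 0.00621

Exponential mean = 1/λ, so λ = 1/161.0 = 0.00621.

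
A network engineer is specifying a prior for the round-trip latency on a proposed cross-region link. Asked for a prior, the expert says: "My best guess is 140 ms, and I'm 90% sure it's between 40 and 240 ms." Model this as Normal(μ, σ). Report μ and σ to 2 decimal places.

A symmetric 90% interval runs μ ± z·σ with z = 1.645.
Half-width = 100, so σ = 100/1.645 = 60.80.
μ is the stated best guess, 140.00.

μ = 140.00, σ = 60.80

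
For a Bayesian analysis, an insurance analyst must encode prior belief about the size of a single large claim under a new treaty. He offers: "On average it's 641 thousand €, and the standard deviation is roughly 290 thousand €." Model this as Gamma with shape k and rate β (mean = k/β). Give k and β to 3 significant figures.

k ≈ 4.89, β ≈ 0.00762

For Gamma(k, rate β): mean = k/β, variance = k/β², so CV = 1/√k.
CV = SD/mean = 290/641 = 0.4524, hence k = 1/CV² = 4.89.
Then β = k/mean = 4.89/641 = 0.00762.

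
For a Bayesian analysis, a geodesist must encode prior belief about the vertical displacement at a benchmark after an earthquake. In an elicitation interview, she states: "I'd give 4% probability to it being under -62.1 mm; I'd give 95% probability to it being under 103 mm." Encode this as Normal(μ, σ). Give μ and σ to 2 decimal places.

μ = 23.02, σ = 48.62

For Normal(μ,σ), the p-quantile is μ + z_p·σ. Here z_{0.04} = -1.751, z_{0.95} = 1.645.
So -62.1 = μ − 1.751σ and 103 = μ + 1.645σ.
Subtracting: σ = (103 − -62.1)/(1.645 − (-1.751)) = 48.62.
Then μ = -62.1 − (-1.751)·48.62 = 23.02.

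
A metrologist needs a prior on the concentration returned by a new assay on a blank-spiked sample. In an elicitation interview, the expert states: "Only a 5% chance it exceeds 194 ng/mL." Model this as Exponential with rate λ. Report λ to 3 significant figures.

λ ≈ 0.0154

P(T > 194.0) = e^(−λ·194.0) = 0.05, so λ = −ln(0.05)/194.0 = 0.0154.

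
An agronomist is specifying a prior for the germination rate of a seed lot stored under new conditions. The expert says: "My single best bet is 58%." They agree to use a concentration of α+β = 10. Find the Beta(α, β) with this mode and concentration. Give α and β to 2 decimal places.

For α,β > 1 the Beta mode is (α−1)/(α+β−2). With α+β = 10, the mode is (α−1)/8.
Set (α−1)/8 = 0.58 → α = 1 + 0.58·8 = 5.64.
β = 10 − α = 4.36.

α = 5.64, β = 4.36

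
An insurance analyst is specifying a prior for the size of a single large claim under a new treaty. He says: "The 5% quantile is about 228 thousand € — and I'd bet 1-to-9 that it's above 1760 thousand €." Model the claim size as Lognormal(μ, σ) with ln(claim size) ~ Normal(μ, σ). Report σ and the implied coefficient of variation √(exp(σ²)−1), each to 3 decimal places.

σ ≈ 0.698, CV ≈ 0.793

If T ~ Lognormal(μ,σ) then ln T ~ Normal(μ,σ), so the p-quantile of ln T is μ + z_p·σ.
ln(228) = 5.429 and ln(1760) = 7.473; z_{0.05} = -1.645, z_{0.9} = 1.282.
σ = (7.473 − 5.429)/(1.282 − (-1.645)) = 0.698.
μ = 5.429 − (-1.645)·0.698 = 6.578.
CV = √(exp(σ²)−1) = √(exp(0.4877)−1) = 0.793.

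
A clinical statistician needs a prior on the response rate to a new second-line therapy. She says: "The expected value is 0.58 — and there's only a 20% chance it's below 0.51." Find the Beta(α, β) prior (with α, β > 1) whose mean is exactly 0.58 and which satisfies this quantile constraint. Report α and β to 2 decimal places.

α ≈ 20.24, β ≈ 14.65

With mean 0.58 fixed, write α = 0.58s, β = 0.42s where s = α+β.
Need P(θ < 0.51) = 0.2 under Beta(0.58s, 0.42s). Normal approximation: (q−m)/√(m(1−m)/s) ≈ z_{0.2} = -0.842, so s ≈ 0.58·0.42·(-0.842)²/(0.51−0.58)² = 35.2.
At s = 35.2: P(θ<0.51) ≈ 0.199. Adjusting to match 0.2 gives s ≈ 34.89.
So α = 0.58·34.89 ≈ 20.24, β = 0.42·34.89 ≈ 14.65.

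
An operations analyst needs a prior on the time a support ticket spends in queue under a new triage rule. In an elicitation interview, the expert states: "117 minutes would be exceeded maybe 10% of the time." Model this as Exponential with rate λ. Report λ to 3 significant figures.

λ ≈ 0.0197

P(T > 117.0) = e^(−λ·117.0) = 0.1, so λ = −ln(0.1)/117.0 = 0.0197.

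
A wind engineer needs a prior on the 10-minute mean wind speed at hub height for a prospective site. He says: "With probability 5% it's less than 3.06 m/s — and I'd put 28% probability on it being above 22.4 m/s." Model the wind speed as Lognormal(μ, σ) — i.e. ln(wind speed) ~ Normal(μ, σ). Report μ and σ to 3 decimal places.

If T ~ Lognormal(μ,σ) then ln T ~ Normal(μ,σ), so the p-quantile of ln T is μ + z_p·σ.
ln(3.06) = 1.118 and ln(22.4) = 3.109; z_{0.05} = -1.645, z_{0.72} = 0.5828.
σ = (3.109 − 1.118)/(0.5828 − (-1.645)) = 0.894.
μ = 1.118 − (-1.645)·0.894 = 2.588.

μ ≈ 2.588, σ ≈ 0.894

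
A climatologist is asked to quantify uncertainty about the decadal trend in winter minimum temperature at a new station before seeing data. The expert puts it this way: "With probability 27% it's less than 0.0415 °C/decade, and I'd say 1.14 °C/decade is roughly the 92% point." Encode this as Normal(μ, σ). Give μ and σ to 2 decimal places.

μ = 0.38, σ = 0.54

The p-quantile of Normal(μ,σ) is μ + z_p·σ, with z_{0.27} = -0.6128 and z_{0.92} = 1.405.
Eliminate σ: μ = (z₂·x₁ − z₁·x₂)/(z₂ − z₁) = (1.405·0.0415 − (-0.6128)·1.14)/2.018 = 0.38.
Then σ = (x₂ − x₁)/(z₂ − z₁) = (1.14 − 0.0415)/2.018 = 0.54.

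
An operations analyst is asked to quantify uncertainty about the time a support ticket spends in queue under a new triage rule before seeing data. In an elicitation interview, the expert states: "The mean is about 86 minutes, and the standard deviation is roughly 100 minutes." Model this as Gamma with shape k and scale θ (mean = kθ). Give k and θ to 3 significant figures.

For Gamma(k, scale θ): mean = kθ, variance = kθ², so CV = 1/√k.
CV = SD/mean = 100/86 = 1.163, hence k = 1/CV² = 0.74.
Then θ = mean/k = 86/0.74 = 116.

k ≈ 0.74, θ ≈ 116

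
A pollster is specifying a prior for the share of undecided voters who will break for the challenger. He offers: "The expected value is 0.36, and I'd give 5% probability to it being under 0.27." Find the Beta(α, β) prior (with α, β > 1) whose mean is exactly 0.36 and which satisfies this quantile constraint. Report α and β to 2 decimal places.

With mean 0.36 fixed, write α = 0.36s, β = 0.64s where s = α+β.
Need P(θ < 0.27) = 0.05 under Beta(0.36s, 0.64s). Normal approximation: (q−m)/√(m(1−m)/s) ≈ z_{0.05} = -1.64, so s ≈ 0.36·0.64·(-1.64)²/(0.27−0.36)² = 77.0.
At s = 77.0: P(θ<0.27) ≈ 0.045. Adjusting to match 0.05 gives s ≈ 72.36.
So α = 0.36·72.36 ≈ 26.05, β = 0.64·72.36 ≈ 46.31.

α ≈ 26.05, β ≈ 46.31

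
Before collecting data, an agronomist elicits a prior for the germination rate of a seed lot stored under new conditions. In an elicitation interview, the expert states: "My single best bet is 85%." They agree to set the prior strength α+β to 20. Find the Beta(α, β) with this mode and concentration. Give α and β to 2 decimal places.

α = 16.30, β = 3.70

For α,β > 1 the Beta mode is (α−1)/(α+β−2). With α+β = 20, the mode is (α−1)/18.
Set (α−1)/18 = 0.85 → α = 1 + 0.85·18 = 16.30.
β = 20 − α = 3.70.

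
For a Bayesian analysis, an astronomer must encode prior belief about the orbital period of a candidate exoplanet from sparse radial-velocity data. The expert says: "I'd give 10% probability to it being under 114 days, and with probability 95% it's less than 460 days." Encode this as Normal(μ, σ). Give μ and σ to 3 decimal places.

For Normal(μ,σ), the p-quantile is μ + z_p·σ. Here z_{0.1} = -1.282, z_{0.95} = 1.645.
So 114 = μ − 1.282σ and 460 = μ + 1.645σ.
Subtracting: σ = (460 − 114)/(1.645 − (-1.282)) = 118.234.
Then μ = 114 − (-1.282)·118.234 = 265.523.

μ = 265.523, σ = 118.234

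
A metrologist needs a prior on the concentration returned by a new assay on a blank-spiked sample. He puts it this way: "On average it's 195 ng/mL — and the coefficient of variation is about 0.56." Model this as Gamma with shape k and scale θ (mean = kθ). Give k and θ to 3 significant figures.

For Gamma(k, scale θ): mean = kθ, variance = kθ², so CV = 1/√k.
CV = 0.56, hence k = 1/CV² = 3.19.
Then θ = mean/k = 195/3.19 = 61.2.

k ≈ 3.19, θ ≈ 61.2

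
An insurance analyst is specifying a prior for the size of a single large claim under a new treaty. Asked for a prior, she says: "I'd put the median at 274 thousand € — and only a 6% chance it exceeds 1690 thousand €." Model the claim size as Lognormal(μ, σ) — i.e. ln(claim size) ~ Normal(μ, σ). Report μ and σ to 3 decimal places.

If T ~ Lognormal(μ,σ) then ln T ~ Normal(μ,σ), so the p-quantile of ln T is μ + z_p·σ.
ln(274) = 5.613 and ln(1690) = 7.432; z_{0.5} = 0, z_{0.94} = 1.555.
σ = (7.432 − 5.613)/(1.555 − (0)) = 1.170.
μ = 5.613 − (0)·1.170 = 5.613.

μ ≈ 5.613, σ ≈ 1.170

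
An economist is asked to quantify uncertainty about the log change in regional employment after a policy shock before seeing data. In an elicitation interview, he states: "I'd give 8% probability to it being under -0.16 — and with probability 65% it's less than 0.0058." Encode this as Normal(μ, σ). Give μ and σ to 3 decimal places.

μ = -0.030, σ = 0.093

For Normal(μ,σ), the p-quantile is μ + z_p·σ. Here z_{0.08} = -1.405, z_{0.65} = 0.3853.
So -0.16 = μ − 1.405σ and 0.0058 = μ + 0.3853σ.
Subtracting: σ = (0.0058 − -0.16)/(0.3853 − (-1.405)) = 0.093.
Then μ = -0.16 − (-1.405)·0.093 = -0.030.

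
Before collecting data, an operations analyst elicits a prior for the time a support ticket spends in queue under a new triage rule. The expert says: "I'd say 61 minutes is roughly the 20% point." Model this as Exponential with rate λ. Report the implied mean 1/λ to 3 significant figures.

mean ≈ 273 minutes

P(T < 61.0) = 1 − e^(−λ·61.0) = 0.2, so λ = −ln(1−0.2)/61.0 = −ln(0.8)/61.0 = 0.00366.
Mean = 1/λ = 273 minutes.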